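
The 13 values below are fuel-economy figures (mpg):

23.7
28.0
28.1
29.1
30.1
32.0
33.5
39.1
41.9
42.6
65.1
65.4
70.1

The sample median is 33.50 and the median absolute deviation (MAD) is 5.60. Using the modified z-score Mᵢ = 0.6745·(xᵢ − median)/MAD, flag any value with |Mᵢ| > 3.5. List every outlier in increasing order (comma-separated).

|Mᵢ| > 3.5 ⇔ |xᵢ − 33.50| > 3.5·5.60/0.6745 = 29.06.
So outliers lie outside [4.44, 62.56].
65.1: M = 3.81 → outlier.
65.4: M = 3.84 → outlier.
70.1: M = 4.41 → outlier.

65.1, 65.4, 70.1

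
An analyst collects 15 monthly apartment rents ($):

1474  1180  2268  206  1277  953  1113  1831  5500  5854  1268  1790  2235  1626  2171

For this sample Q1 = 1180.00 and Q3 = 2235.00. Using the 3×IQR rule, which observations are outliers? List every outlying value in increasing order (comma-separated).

5500, 5854

IQR = Q3 − Q1 = 2235.00 − 1180.00 = 1055.00.
Lower fence = Q1 − 3·IQR = 1180.00 − 3165.00 = -1985.00.
Upper fence = Q3 + 3·IQR = 2235.00 + 3165.00 = 5400.00.
5500 > 5400.00 → outlier.
5854 > 5400.00 → outlier.
All remaining values lie within [-1985.00, 5400.00].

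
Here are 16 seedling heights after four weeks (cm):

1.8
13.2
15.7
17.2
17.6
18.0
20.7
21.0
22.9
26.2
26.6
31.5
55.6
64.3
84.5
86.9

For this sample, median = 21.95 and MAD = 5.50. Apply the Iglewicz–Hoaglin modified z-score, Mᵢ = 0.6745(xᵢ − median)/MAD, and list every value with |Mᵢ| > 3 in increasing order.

55.6, 64.3, 84.5, 86.9

|Mᵢ| > 3 ⇔ |xᵢ − 21.95| > 3·5.50/0.6745 = 24.46.
So outliers lie outside [-2.51, 46.41].
55.6: M = 4.13 → outlier.
64.3: M = 5.19 → outlier.
84.5: M = 7.67 → outlier.
86.9: M = 7.97 → outlier.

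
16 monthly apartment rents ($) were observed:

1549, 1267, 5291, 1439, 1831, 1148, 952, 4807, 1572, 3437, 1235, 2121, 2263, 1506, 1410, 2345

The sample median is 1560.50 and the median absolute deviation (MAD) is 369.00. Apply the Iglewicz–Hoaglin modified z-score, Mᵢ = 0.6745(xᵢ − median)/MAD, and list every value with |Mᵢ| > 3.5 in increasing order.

4807, 5291

|Mᵢ| > 3.5 ⇔ |xᵢ − 1560.50| > 3.5·369.00/0.6745 = 1914.75.
So outliers lie outside [-354.25, 3475.25].
4807: M = 5.93 → outlier.
5291: M = 6.82 → outlier.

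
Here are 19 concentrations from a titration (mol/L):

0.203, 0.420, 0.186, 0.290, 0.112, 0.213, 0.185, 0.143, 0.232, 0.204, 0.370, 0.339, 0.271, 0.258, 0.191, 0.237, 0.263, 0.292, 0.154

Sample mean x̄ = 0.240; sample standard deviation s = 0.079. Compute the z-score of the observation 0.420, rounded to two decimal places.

z = (0.420 − 0.240) / 0.079 = 2.28.

2.28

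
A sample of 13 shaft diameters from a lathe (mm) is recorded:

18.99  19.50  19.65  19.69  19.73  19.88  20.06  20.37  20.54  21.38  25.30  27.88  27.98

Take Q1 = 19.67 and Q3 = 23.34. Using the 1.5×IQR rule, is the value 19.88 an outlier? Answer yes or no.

no

IQR = Q3 − Q1 = 23.34 − 19.67 = 3.67.
Lower fence = Q1 − 1.5·IQR = 19.67 − 5.505 = 14.165.
Upper fence = Q3 + 1.5·IQR = 23.34 + 5.505 = 28.845.
19.88 lies within [14.165, 28.845].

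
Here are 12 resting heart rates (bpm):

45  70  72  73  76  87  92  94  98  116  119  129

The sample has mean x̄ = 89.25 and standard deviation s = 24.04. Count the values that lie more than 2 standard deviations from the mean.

Cutoffs: x̄ ± 2s = [41.17, 137.33].
Every value lies within the cutoffs.

0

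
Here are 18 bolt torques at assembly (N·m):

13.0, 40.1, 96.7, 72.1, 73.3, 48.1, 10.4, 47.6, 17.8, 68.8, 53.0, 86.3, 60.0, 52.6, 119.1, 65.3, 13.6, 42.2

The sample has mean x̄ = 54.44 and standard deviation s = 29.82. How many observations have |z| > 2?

Cutoffs: x̄ ± 2s = [-5.20, 114.08].
Outside the cutoffs: 119.1.

1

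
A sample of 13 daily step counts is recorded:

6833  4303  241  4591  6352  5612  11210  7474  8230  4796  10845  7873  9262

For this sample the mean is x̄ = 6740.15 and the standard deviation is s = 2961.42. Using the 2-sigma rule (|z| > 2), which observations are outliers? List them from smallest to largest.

241

Cutoffs at x̄ ± 2s: 6740.15 ± 2·2961.42 = [817.31, 12662.99].
241: z = -2.19, |z| > 2 → outlier.
Every other value lies within [817.31, 12662.99].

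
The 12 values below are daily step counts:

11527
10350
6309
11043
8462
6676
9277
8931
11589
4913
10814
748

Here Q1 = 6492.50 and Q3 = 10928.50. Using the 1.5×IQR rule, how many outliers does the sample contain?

IQR = 4436.00; fences at 6492.50 − 6654.00 = -161.50 and 10928.50 + 6654.00 = 17582.50.
Every value lies within the cutoffs.

0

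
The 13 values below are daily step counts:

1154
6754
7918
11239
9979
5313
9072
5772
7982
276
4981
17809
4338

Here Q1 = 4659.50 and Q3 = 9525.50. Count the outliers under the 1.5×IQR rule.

IQR = 4866.00; fences at 4659.50 − 7299.00 = -2639.50 and 9525.50 + 7299.00 = 16824.50.
Outside the cutoffs: 17809.

1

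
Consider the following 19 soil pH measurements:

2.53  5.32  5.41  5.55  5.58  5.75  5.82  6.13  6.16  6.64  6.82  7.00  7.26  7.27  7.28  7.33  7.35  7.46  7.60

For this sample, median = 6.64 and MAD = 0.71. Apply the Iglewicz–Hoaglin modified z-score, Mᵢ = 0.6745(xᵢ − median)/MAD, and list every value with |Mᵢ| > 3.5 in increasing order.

|Mᵢ| > 3.5 ⇔ |xᵢ − 6.64| > 3.5·0.71/0.6745 = 3.68.
So outliers lie outside [2.96, 10.32].
2.53: M = -3.90 → outlier.

2.53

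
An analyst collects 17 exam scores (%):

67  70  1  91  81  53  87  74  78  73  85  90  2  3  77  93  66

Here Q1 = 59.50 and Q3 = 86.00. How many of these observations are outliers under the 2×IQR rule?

IQR = 26.50; fences at 59.50 − 53.00 = 6.50 and 86.00 + 53.00 = 139.00.
Outside the cutoffs: 1, 2, 3.

3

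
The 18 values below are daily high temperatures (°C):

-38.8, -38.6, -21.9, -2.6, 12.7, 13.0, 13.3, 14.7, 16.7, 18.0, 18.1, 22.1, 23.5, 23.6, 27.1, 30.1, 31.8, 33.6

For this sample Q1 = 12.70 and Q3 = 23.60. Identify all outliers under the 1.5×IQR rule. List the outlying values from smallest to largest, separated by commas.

-38.8, -38.6, -21.9

IQR = Q3 − Q1 = 23.60 − 12.70 = 10.90.
Lower fence = Q1 − 1.5·IQR = 12.70 − 16.35 = -3.65.
Upper fence = Q3 + 1.5·IQR = 23.60 + 16.35 = 39.95.
-38.8 < -3.65 → outlier.
-38.6 < -3.65 → outlier.
-21.9 < -3.65 → outlier.
All remaining values lie within [-3.65, 39.95].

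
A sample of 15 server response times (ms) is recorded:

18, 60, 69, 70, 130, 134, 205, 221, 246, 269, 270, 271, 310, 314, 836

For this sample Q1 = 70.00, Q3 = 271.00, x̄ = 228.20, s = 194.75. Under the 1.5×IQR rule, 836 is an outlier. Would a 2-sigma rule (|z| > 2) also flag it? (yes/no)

z = (836 − 228.20) / 194.75 = 3.12.
|z| = 3.12 > 2.

yes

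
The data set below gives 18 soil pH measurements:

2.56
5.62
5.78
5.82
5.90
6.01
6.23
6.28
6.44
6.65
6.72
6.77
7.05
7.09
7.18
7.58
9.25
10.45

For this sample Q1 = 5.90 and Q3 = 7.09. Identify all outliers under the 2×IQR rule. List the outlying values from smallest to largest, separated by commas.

IQR = Q3 − Q1 = 7.09 − 5.90 = 1.19.
Lower fence = Q1 − 2·IQR = 5.90 − 2.38 = 3.52.
Upper fence = Q3 + 2·IQR = 7.09 + 2.38 = 9.47.
2.56 < 3.52 → outlier.
10.45 > 9.47 → outlier.
All remaining values lie within [3.52, 9.47].

2.56, 10.45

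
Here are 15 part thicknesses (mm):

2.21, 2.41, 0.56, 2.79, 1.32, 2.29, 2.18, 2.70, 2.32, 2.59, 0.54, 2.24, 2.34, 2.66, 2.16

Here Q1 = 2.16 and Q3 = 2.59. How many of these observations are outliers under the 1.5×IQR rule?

3

IQR = 0.43; fences at 2.16 − 0.645 = 1.515 and 2.59 + 0.645 = 3.235.
Outside the cutoffs: 0.54, 0.56, 1.32.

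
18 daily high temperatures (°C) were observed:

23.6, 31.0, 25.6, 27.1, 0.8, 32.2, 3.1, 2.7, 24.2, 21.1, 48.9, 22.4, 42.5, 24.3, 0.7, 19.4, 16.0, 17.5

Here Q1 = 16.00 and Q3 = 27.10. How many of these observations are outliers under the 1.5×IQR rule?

1

IQR = 11.10; fences at 16.00 − 16.65 = -0.65 and 27.10 + 16.65 = 43.75.
Outside the cutoffs: 48.9.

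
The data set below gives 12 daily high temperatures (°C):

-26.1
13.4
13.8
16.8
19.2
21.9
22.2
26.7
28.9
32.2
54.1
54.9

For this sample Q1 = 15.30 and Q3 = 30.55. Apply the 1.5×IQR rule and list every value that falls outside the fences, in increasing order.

-26.1, 54.1, 54.9

IQR = Q3 − Q1 = 30.55 − 15.30 = 15.25.
Lower fence = Q1 − 1.5·IQR = 15.30 − 22.875 = -7.575.
Upper fence = Q3 + 1.5·IQR = 30.55 + 22.875 = 53.425.
-26.1 < -7.575 → outlier.
54.1 > 53.425 → outlier.
54.9 > 53.425 → outlier.
All remaining values lie within [-7.575, 53.425].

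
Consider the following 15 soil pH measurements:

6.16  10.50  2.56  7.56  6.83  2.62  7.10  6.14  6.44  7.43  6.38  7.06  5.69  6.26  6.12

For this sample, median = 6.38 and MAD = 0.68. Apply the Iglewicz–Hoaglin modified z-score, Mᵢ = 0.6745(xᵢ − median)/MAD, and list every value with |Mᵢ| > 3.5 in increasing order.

|Mᵢ| > 3.5 ⇔ |xᵢ − 6.38| > 3.5·0.68/0.6745 = 3.53.
So outliers lie outside [2.85, 9.91].
2.56: M = -3.79 → outlier.
2.62: M = -3.73 → outlier.
10.50: M = 4.09 → outlier.

2.56, 2.62, 10.50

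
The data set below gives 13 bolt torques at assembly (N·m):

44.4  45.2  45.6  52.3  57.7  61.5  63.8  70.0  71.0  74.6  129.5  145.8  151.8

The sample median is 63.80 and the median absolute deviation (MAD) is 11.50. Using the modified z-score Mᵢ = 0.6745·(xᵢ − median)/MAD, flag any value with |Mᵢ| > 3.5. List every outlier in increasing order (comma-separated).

129.5, 145.8, 151.8

|Mᵢ| > 3.5 ⇔ |xᵢ − 63.80| > 3.5·11.50/0.6745 = 59.67.
So outliers lie outside [4.13, 123.47].
129.5: M = 3.85 → outlier.
145.8: M = 4.81 → outlier.
151.8: M = 5.16 → outlier.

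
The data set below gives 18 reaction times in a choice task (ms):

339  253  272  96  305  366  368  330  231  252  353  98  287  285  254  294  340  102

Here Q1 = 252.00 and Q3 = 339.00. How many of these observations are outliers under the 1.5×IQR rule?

3

IQR = 87.00; fences at 252.00 − 130.50 = 121.50 and 339.00 + 130.50 = 469.50.
Outside the cutoffs: 96, 98, 102.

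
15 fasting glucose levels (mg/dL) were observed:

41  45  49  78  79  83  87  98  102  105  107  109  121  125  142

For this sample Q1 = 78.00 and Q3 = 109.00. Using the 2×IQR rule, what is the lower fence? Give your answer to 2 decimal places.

16.00

IQR = Q3 − Q1 = 109.00 − 78.00 = 31.00.
Lower fence = Q1 − 2·IQR = 78.00 − 62.00 = 16.00.
Upper fence = Q3 + 2·IQR = 109.00 + 62.00 = 171.00.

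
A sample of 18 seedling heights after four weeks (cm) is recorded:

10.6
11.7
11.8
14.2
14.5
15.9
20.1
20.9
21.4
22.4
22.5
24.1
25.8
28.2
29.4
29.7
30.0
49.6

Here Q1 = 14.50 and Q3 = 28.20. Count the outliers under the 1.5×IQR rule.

1

IQR = 13.70; fences at 14.50 − 20.55 = -6.05 and 28.20 + 20.55 = 48.75.
Outside the cutoffs: 49.6.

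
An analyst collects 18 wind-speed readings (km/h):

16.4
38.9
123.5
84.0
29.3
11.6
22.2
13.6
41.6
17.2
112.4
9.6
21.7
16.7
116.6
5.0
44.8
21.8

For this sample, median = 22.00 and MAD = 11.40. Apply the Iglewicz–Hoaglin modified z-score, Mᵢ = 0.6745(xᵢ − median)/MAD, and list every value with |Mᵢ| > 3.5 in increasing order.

|Mᵢ| > 3.5 ⇔ |xᵢ − 22.00| > 3.5·11.40/0.6745 = 59.15.
So outliers lie outside [-37.15, 81.15].
84.0: M = 3.67 → outlier.
112.4: M = 5.35 → outlier.
116.6: M = 5.60 → outlier.
123.5: M = 6.01 → outlier.

84.0, 112.4, 116.6, 123.5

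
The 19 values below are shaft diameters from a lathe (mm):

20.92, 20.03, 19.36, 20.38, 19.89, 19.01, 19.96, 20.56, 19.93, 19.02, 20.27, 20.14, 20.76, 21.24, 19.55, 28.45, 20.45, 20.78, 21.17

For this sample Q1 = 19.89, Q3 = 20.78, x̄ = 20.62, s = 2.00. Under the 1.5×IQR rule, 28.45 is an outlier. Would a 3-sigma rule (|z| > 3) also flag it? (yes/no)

z = (28.45 − 20.62) / 2.00 = 3.91.
|z| = 3.91 > 3.

yes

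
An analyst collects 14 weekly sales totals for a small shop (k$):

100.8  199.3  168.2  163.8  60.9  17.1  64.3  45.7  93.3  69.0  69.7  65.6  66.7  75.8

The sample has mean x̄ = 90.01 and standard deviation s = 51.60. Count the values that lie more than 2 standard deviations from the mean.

Cutoffs: x̄ ± 2s = [-13.19, 193.21].
Outside the cutoffs: 199.3.

1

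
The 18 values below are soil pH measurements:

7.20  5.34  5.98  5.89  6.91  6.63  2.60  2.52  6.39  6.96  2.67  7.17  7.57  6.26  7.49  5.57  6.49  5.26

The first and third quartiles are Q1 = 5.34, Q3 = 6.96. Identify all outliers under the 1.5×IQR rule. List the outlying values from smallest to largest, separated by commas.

2.52, 2.60, 2.67

IQR = Q3 − Q1 = 6.96 − 5.34 = 1.62.
Lower fence = Q1 − 1.5·IQR = 5.34 − 2.43 = 2.91.
Upper fence = Q3 + 1.5·IQR = 6.96 + 2.43 = 9.39.
2.52 < 2.91 → outlier.
2.60 < 2.91 → outlier.
2.67 < 2.91 → outlier.
All remaining values lie within [2.91, 9.39].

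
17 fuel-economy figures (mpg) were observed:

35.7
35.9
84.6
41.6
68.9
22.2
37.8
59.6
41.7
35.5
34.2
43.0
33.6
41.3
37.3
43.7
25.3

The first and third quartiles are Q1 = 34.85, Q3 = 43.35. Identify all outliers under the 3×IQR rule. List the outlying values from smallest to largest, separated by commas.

IQR = Q3 − Q1 = 43.35 − 34.85 = 8.50.
Lower fence = Q1 − 3·IQR = 34.85 − 25.50 = 9.35.
Upper fence = Q3 + 3·IQR = 43.35 + 25.50 = 68.85.
68.9 > 68.85 → outlier.
84.6 > 68.85 → outlier.
All remaining values lie within [9.35, 68.85].

68.9, 84.6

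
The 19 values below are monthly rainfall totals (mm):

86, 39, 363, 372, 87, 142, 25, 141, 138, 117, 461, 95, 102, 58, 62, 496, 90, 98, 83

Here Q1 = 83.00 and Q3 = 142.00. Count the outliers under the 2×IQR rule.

4

IQR = 59.00; fences at 83.00 − 118.00 = -35.00 and 142.00 + 118.00 = 260.00.
Outside the cutoffs: 363, 372, 461, 496.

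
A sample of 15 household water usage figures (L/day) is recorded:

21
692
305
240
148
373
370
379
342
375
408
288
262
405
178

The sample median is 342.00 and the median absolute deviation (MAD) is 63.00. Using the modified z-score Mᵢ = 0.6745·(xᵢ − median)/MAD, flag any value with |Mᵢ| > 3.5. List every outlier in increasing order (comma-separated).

692

|Mᵢ| > 3.5 ⇔ |xᵢ − 342.00| > 3.5·63.00/0.6745 = 326.91.
So outliers lie outside [15.09, 668.91].
692: M = 3.75 → outlier.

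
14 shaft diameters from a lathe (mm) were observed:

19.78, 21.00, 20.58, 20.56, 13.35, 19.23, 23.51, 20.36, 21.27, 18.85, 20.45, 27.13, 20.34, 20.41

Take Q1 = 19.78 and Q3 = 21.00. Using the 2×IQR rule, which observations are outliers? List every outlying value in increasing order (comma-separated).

13.35, 23.51, 27.13

IQR = Q3 − Q1 = 21.00 − 19.78 = 1.22.
Lower fence = Q1 − 2·IQR = 19.78 − 2.44 = 17.34.
Upper fence = Q3 + 2·IQR = 21.00 + 2.44 = 23.44.
13.35 < 17.34 → outlier.
23.51 > 23.44 → outlier.
27.13 > 23.44 → outlier.
All remaining values lie within [17.34, 23.44].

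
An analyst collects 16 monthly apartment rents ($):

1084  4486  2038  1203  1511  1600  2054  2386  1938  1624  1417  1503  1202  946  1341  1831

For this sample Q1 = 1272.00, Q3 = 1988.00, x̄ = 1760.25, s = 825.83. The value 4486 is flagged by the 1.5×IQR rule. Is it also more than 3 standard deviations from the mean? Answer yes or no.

z = (4486 − 1760.25) / 825.83 = 3.30.
|z| = 3.30 > 3.

yes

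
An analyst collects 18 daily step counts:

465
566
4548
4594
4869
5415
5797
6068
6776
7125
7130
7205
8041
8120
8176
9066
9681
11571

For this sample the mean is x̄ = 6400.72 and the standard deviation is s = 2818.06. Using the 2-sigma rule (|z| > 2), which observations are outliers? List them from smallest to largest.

465, 566

Cutoffs at x̄ ± 2s: 6400.72 ± 2·2818.06 = [764.60, 12036.84].
465: z = -2.11, |z| > 2 → outlier.
566: z = -2.07, |z| > 2 → outlier.
Every other value lies within [764.60, 12036.84].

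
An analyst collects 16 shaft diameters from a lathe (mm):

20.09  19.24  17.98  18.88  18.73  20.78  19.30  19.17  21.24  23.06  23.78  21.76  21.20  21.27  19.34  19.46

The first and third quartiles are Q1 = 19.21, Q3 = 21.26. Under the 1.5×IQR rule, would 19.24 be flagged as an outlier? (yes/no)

no

IQR = Q3 − Q1 = 21.26 − 19.21 = 2.05.
Lower fence = Q1 − 1.5·IQR = 19.21 − 3.075 = 16.135.
Upper fence = Q3 + 1.5·IQR = 21.26 + 3.075 = 24.335.
19.24 lies within [16.135, 24.335].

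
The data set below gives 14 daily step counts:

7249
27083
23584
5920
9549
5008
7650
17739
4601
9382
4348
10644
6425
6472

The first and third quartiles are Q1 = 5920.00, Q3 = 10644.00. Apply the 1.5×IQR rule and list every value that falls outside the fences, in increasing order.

IQR = Q3 − Q1 = 10644.00 − 5920.00 = 4724.00.
Lower fence = Q1 − 1.5·IQR = 5920.00 − 7086.00 = -1166.00.
Upper fence = Q3 + 1.5·IQR = 10644.00 + 7086.00 = 17730.00.
17739 > 17730.00 → outlier.
23584 > 17730.00 → outlier.
27083 > 17730.00 → outlier.
All remaining values lie within [-1166.00, 17730.00].

17739, 23584, 27083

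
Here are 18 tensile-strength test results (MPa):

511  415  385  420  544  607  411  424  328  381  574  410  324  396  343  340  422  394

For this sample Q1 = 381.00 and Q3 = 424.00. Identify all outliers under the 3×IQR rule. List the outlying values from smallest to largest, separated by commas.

IQR = Q3 − Q1 = 424.00 − 381.00 = 43.00.
Lower fence = Q1 − 3·IQR = 381.00 − 129.00 = 252.00.
Upper fence = Q3 + 3·IQR = 424.00 + 129.00 = 553.00.
574 > 553.00 → outlier.
607 > 553.00 → outlier.
All remaining values lie within [252.00, 553.00].

574, 607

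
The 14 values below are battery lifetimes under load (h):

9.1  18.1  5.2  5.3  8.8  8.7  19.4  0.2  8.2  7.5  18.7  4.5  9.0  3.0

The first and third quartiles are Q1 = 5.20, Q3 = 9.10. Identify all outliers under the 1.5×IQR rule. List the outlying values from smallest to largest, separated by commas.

18.1, 18.7, 19.4

IQR = Q3 − Q1 = 9.10 − 5.20 = 3.90.
Lower fence = Q1 − 1.5·IQR = 5.20 − 5.85 = -0.65.
Upper fence = Q3 + 1.5·IQR = 9.10 + 5.85 = 14.95.
18.1 > 14.95 → outlier.
18.7 > 14.95 → outlier.
19.4 > 14.95 → outlier.
All remaining values lie within [-0.65, 14.95].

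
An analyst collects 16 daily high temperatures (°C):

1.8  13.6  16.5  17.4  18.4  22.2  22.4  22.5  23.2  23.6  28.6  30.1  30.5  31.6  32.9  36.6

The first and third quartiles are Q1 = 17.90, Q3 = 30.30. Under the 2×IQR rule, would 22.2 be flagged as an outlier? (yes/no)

IQR = Q3 − Q1 = 30.30 − 17.90 = 12.40.
Lower fence = Q1 − 2·IQR = 17.90 − 24.80 = -6.90.
Upper fence = Q3 + 2·IQR = 30.30 + 24.80 = 55.10.
22.2 lies within [-6.90, 55.10].

no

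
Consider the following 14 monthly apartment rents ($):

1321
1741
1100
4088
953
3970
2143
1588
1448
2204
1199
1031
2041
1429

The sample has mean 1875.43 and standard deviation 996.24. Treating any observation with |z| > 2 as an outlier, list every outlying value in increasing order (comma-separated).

Cutoffs at x̄ ± 2s: 1875.43 ± 2·996.24 = [-117.05, 3867.91].
3970: z = 2.10, |z| > 2 → outlier.
4088: z = 2.22, |z| > 2 → outlier.
Every other value lies within [-117.05, 3867.91].

3970, 4088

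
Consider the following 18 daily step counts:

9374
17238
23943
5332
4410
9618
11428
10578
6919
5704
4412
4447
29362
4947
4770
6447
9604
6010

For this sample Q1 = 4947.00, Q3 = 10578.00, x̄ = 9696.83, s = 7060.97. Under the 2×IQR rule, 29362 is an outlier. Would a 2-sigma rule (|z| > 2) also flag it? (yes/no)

z = (29362 − 9696.83) / 7060.97 = 2.79.
|z| = 2.79 > 2.

yes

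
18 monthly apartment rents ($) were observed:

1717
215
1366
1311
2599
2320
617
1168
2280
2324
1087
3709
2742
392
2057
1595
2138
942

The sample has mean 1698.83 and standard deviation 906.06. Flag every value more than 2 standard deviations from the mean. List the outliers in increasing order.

Cutoffs at x̄ ± 2s: 1698.83 ± 2·906.06 = [-113.29, 3510.95].
3709: z = 2.22, |z| > 2 → outlier.
Every other value lies within [-113.29, 3510.95].

3709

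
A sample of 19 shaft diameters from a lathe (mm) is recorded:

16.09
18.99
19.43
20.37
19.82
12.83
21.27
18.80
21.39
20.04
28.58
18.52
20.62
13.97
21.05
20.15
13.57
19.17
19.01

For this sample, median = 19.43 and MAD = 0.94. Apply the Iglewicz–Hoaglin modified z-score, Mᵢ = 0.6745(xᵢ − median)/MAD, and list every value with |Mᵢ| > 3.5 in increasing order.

12.83, 13.57, 13.97, 28.58

|Mᵢ| > 3.5 ⇔ |xᵢ − 19.43| > 3.5·0.94/0.6745 = 4.88.
So outliers lie outside [14.55, 24.31].
12.83: M = -4.74 → outlier.
13.57: M = -4.20 → outlier.
13.97: M = -3.92 → outlier.
28.58: M = 6.57 → outlier.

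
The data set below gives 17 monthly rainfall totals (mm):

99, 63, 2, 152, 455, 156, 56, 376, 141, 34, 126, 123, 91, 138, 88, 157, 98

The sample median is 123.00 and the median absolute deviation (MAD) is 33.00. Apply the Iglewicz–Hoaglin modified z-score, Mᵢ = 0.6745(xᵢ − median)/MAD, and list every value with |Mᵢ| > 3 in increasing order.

376, 455

|Mᵢ| > 3 ⇔ |xᵢ − 123.00| > 3·33.00/0.6745 = 146.78.
So outliers lie outside [-23.78, 269.78].
376: M = 5.17 → outlier.
455: M = 6.79 → outlier.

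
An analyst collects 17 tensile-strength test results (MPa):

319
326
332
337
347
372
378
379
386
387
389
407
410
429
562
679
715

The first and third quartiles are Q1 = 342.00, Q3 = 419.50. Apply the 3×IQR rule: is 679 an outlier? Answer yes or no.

yes

IQR = Q3 − Q1 = 419.50 − 342.00 = 77.50.
Lower fence = Q1 − 3·IQR = 342.00 − 232.50 = 109.50.
Upper fence = Q3 + 3·IQR = 419.50 + 232.50 = 652.00.
679 lies above the upper fence.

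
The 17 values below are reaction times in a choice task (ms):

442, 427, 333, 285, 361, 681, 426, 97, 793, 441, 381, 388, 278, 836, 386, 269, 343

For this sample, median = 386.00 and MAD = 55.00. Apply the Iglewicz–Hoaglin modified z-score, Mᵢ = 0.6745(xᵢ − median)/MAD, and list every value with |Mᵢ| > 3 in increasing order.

|Mᵢ| > 3 ⇔ |xᵢ − 386.00| > 3·55.00/0.6745 = 244.63.
So outliers lie outside [141.37, 630.63].
97: M = -3.54 → outlier.
681: M = 3.62 → outlier.
793: M = 4.99 → outlier.
836: M = 5.52 → outlier.

97, 681, 793, 836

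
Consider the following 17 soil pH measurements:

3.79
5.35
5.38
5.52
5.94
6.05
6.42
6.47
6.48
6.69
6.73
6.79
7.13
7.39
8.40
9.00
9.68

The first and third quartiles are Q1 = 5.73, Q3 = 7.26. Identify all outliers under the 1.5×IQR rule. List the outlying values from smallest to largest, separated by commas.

9.68

IQR = Q3 − Q1 = 7.26 − 5.73 = 1.53.
Lower fence = Q1 − 1.5·IQR = 5.73 − 2.295 = 3.435.
Upper fence = Q3 + 1.5·IQR = 7.26 + 2.295 = 9.555.
9.68 > 9.555 → outlier.
All remaining values lie within [3.435, 9.555].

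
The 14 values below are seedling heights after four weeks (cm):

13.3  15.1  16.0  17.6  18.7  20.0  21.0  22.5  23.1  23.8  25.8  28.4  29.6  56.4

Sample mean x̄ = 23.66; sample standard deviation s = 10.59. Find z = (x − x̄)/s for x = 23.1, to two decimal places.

-0.05

z = (23.1 − 23.66) / 10.59 = -0.05.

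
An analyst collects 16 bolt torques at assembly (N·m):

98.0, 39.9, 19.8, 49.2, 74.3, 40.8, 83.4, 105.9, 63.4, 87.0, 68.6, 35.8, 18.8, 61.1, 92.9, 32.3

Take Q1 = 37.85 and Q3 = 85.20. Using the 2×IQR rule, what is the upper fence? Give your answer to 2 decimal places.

179.90

IQR = Q3 − Q1 = 85.20 − 37.85 = 47.35.
Lower fence = Q1 − 2·IQR = 37.85 − 94.70 = -56.85.
Upper fence = Q3 + 2·IQR = 85.20 + 94.70 = 179.90.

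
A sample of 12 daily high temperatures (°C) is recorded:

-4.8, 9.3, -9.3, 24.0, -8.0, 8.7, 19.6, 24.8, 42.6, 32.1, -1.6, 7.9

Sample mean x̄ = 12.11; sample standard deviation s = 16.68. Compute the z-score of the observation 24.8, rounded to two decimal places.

0.76

z = (24.8 − 12.11) / 16.68 = 0.76.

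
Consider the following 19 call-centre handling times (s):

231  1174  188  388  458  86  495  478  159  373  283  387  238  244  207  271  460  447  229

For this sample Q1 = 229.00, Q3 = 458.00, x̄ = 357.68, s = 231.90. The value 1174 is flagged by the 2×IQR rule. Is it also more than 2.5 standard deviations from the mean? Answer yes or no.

yes

z = (1174 − 357.68) / 231.90 = 3.52.
|z| = 3.52 > 2.5.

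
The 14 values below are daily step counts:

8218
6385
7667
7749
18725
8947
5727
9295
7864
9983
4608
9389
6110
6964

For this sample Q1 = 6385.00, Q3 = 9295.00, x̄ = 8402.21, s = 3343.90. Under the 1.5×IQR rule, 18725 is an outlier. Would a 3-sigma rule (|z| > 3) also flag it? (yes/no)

yes

z = (18725 − 8402.21) / 3343.90 = 3.09.
|z| = 3.09 > 3.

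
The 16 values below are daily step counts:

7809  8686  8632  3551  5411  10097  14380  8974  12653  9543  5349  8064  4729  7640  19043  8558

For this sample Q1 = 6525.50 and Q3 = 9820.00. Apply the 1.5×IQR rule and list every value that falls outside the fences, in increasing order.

19043

IQR = Q3 − Q1 = 9820.00 − 6525.50 = 3294.50.
Lower fence = Q1 − 1.5·IQR = 6525.50 − 4941.75 = 1583.75.
Upper fence = Q3 + 1.5·IQR = 9820.00 + 4941.75 = 14761.75.
19043 > 14761.75 → outlier.
All remaining values lie within [1583.75, 14761.75].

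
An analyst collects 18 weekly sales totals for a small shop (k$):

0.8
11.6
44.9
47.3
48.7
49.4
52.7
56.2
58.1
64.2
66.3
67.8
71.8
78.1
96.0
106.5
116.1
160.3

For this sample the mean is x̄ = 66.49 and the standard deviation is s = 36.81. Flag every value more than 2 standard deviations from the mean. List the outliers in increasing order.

160.3

Cutoffs at x̄ ± 2s: 66.49 ± 2·36.81 = [-7.13, 140.11].
160.3: z = 2.55, |z| > 2 → outlier.
Every other value lies within [-7.13, 140.11].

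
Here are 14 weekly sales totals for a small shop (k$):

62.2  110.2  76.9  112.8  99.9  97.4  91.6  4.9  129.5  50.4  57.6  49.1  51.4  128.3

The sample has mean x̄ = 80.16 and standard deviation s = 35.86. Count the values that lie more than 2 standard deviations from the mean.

Cutoffs: x̄ ± 2s = [8.44, 151.88].
Outside the cutoffs: 4.9.

1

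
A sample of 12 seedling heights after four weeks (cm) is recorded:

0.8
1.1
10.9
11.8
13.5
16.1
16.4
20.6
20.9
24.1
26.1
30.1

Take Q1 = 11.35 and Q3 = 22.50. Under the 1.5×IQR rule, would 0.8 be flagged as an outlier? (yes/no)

no

IQR = Q3 − Q1 = 22.50 − 11.35 = 11.15.
Lower fence = Q1 − 1.5·IQR = 11.35 − 16.725 = -5.375.
Upper fence = Q3 + 1.5·IQR = 22.50 + 16.725 = 39.225.
0.8 lies within [-5.375, 39.225].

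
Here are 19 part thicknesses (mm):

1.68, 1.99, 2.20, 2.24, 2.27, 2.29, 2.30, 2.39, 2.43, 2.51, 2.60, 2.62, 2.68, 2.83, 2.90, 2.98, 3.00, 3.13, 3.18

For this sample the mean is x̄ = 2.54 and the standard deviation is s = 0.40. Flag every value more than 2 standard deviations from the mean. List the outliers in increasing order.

Cutoffs at x̄ ± 2s: 2.54 ± 2·0.40 = [1.74, 3.34].
1.68: z = -2.15, |z| > 2 → outlier.
Every other value lies within [1.74, 3.34].

1.68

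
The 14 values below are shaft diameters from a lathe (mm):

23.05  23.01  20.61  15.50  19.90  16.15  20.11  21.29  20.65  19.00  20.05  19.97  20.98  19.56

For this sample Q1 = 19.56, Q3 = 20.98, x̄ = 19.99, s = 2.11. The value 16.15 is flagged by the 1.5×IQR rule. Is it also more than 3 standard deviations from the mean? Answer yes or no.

no

z = (16.15 − 19.99) / 2.11 = -1.82.
|z| = 1.82 ≤ 3.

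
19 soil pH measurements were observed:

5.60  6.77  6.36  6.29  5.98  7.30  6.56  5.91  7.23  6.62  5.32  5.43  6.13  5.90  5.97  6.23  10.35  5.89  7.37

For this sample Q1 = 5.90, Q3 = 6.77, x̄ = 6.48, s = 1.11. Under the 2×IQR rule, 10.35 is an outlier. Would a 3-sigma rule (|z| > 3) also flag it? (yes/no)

z = (10.35 − 6.48) / 1.11 = 3.49.
|z| = 3.49 > 3.

yes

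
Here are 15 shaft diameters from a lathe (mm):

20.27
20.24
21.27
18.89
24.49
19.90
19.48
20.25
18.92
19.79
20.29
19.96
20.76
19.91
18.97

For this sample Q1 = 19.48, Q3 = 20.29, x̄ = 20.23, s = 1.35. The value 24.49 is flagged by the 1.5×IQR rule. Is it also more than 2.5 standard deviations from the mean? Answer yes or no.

z = (24.49 − 20.23) / 1.35 = 3.16.
|z| = 3.16 > 2.5.

yes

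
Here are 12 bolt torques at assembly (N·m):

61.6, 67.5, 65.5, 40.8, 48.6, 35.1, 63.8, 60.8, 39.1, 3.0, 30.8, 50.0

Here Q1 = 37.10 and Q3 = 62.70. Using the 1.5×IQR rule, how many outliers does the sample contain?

IQR = 25.60; fences at 37.10 − 38.40 = -1.30 and 62.70 + 38.40 = 101.10.
Every value lies within the cutoffs.

0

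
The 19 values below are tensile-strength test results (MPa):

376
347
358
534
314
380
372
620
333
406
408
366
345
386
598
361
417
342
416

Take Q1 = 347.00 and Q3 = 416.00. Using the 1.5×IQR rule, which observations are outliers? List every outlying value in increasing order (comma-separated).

534, 598, 620

IQR = Q3 − Q1 = 416.00 − 347.00 = 69.00.
Lower fence = Q1 − 1.5·IQR = 347.00 − 103.50 = 243.50.
Upper fence = Q3 + 1.5·IQR = 416.00 + 103.50 = 519.50.
534 > 519.50 → outlier.
598 > 519.50 → outlier.
620 > 519.50 → outlier.
All remaining values lie within [243.50, 519.50].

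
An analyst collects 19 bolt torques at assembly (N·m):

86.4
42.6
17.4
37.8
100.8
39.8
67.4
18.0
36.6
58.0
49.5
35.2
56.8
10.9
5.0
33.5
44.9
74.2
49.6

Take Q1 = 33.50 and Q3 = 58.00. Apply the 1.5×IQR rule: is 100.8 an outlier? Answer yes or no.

yes

IQR = Q3 − Q1 = 58.00 − 33.50 = 24.50.
Lower fence = Q1 − 1.5·IQR = 33.50 − 36.75 = -3.25.
Upper fence = Q3 + 1.5·IQR = 58.00 + 36.75 = 94.75.
100.8 lies above the upper fence.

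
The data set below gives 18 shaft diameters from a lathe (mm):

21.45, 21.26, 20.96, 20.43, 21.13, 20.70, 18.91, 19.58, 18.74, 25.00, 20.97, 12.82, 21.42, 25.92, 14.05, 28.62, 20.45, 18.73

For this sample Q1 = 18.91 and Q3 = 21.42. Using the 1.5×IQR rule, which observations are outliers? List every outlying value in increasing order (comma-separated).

12.82, 14.05, 25.92, 28.62

IQR = Q3 − Q1 = 21.42 − 18.91 = 2.51.
Lower fence = Q1 − 1.5·IQR = 18.91 − 3.765 = 15.145.
Upper fence = Q3 + 1.5·IQR = 21.42 + 3.765 = 25.185.
12.82 < 15.145 → outlier.
14.05 < 15.145 → outlier.
25.92 > 25.185 → outlier.
28.62 > 25.185 → outlier.
All remaining values lie within [15.145, 25.185].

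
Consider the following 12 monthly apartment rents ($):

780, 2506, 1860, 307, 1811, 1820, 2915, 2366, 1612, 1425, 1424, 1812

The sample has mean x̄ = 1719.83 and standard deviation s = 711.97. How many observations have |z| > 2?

0

Cutoffs: x̄ ± 2s = [295.89, 3143.77].
Every value lies within the cutoffs.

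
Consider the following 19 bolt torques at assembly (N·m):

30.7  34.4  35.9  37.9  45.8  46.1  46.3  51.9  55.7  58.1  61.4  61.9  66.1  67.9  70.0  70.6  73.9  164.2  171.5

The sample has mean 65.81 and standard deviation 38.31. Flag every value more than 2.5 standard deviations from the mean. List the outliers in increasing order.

Cutoffs at x̄ ± 2.5s: 65.81 ± 2.5·38.31 = [-29.965, 161.585].
164.2: z = 2.57, |z| > 2.5 → outlier.
171.5: z = 2.76, |z| > 2.5 → outlier.
Every other value lies within [-29.965, 161.585].

164.2, 171.5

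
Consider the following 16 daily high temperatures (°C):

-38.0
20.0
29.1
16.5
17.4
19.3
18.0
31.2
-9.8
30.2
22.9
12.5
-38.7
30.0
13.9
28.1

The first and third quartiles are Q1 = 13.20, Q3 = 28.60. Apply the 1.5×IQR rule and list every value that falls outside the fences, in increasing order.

IQR = Q3 − Q1 = 28.60 − 13.20 = 15.40.
Lower fence = Q1 − 1.5·IQR = 13.20 − 23.10 = -9.90.
Upper fence = Q3 + 1.5·IQR = 28.60 + 23.10 = 51.70.
-38.7 < -9.90 → outlier.
-38.0 < -9.90 → outlier.
All remaining values lie within [-9.90, 51.70].

-38.7, -38.0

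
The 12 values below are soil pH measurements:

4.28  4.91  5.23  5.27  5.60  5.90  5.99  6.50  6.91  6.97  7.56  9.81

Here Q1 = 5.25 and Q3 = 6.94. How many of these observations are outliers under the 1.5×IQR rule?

IQR = 1.69; fences at 5.25 − 2.535 = 2.715 and 6.94 + 2.535 = 9.475.
Outside the cutoffs: 9.81.

1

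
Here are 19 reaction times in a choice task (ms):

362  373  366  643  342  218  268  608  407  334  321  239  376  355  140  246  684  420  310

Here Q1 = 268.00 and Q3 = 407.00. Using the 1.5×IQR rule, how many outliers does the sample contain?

2

IQR = 139.00; fences at 268.00 − 208.50 = 59.50 and 407.00 + 208.50 = 615.50.
Outside the cutoffs: 643, 684.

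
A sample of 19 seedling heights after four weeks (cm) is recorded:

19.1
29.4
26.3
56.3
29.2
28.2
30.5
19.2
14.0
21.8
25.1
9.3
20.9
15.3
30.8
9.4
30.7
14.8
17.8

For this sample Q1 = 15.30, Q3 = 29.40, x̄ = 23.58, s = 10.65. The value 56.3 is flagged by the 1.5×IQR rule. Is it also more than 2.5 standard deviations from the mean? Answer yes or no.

yes

z = (56.3 − 23.58) / 10.65 = 3.07.
|z| = 3.07 > 2.5.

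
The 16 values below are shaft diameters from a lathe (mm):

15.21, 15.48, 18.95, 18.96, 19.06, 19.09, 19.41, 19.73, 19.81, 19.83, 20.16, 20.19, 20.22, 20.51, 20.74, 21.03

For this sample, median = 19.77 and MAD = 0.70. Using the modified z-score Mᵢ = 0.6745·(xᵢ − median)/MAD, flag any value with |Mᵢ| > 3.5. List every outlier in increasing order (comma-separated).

|Mᵢ| > 3.5 ⇔ |xᵢ − 19.77| > 3.5·0.70/0.6745 = 3.63.
So outliers lie outside [16.14, 23.40].
15.21: M = -4.39 → outlier.
15.48: M = -4.13 → outlier.

15.21, 15.48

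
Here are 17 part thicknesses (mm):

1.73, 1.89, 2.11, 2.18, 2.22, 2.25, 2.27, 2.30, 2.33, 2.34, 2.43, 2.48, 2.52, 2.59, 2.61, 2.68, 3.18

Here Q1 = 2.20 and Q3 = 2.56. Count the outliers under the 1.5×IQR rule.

IQR = 0.36; fences at 2.20 − 0.54 = 1.66 and 2.56 + 0.54 = 3.10.
Outside the cutoffs: 3.18.

1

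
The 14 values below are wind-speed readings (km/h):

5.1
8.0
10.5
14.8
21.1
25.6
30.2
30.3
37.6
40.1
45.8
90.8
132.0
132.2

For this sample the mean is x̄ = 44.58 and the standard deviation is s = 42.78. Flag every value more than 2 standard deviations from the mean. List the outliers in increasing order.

132.0, 132.2

Cutoffs at x̄ ± 2s: 44.58 ± 2·42.78 = [-40.98, 130.14].
132.0: z = 2.04, |z| > 2 → outlier.
132.2: z = 2.05, |z| > 2 → outlier.
Every other value lies within [-40.98, 130.14].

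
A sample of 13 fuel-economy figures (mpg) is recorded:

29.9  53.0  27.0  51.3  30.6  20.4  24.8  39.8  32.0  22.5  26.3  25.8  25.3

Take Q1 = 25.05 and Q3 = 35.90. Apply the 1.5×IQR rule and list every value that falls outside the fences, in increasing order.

53.0

IQR = Q3 − Q1 = 35.90 − 25.05 = 10.85.
Lower fence = Q1 − 1.5·IQR = 25.05 − 16.275 = 8.775.
Upper fence = Q3 + 1.5·IQR = 35.90 + 16.275 = 52.175.
53.0 > 52.175 → outlier.
All remaining values lie within [8.775, 52.175].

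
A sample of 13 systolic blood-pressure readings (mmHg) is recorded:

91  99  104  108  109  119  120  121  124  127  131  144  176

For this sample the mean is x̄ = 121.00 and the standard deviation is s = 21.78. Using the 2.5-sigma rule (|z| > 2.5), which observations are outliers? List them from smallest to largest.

176

Cutoffs at x̄ ± 2.5s: 121.00 ± 2.5·21.78 = [66.55, 175.45].
176: z = 2.53, |z| > 2.5 → outlier.
Every other value lies within [66.55, 175.45].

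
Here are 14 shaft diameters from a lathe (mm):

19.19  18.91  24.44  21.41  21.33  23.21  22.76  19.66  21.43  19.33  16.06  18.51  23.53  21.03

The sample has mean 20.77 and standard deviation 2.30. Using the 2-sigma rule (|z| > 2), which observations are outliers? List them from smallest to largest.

Cutoffs at x̄ ± 2s: 20.77 ± 2·2.30 = [16.17, 25.37].
16.06: z = -2.05, |z| > 2 → outlier.
Every other value lies within [16.17, 25.37].

16.06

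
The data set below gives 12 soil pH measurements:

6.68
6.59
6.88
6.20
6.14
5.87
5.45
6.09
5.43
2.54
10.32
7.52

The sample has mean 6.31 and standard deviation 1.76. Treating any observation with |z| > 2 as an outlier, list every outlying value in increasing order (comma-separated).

2.54, 10.32

Cutoffs at x̄ ± 2s: 6.31 ± 2·1.76 = [2.79, 9.83].
2.54: z = -2.14, |z| > 2 → outlier.
10.32: z = 2.28, |z| > 2 → outlier.
Every other value lies within [2.79, 9.83].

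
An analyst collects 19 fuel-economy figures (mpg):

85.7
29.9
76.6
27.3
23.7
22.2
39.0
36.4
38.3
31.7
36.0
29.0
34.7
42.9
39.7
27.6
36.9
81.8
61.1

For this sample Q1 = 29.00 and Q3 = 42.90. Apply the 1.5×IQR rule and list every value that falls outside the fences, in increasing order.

IQR = Q3 − Q1 = 42.90 − 29.00 = 13.90.
Lower fence = Q1 − 1.5·IQR = 29.00 − 20.85 = 8.15.
Upper fence = Q3 + 1.5·IQR = 42.90 + 20.85 = 63.75.
76.6 > 63.75 → outlier.
81.8 > 63.75 → outlier.
85.7 > 63.75 → outlier.
All remaining values lie within [8.15, 63.75].

76.6, 81.8, 85.7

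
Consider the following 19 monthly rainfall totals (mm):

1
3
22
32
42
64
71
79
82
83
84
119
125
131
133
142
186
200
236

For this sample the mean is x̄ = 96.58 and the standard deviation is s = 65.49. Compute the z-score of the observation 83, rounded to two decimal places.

-0.21

z = (83 − 96.58) / 65.49 = -0.21.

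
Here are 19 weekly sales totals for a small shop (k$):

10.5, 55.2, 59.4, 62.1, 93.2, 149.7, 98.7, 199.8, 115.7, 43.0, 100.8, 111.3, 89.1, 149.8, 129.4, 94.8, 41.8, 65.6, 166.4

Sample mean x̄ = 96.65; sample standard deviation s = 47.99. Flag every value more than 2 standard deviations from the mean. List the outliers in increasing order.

199.8

Cutoffs at x̄ ± 2s: 96.65 ± 2·47.99 = [0.67, 192.63].
199.8: z = 2.15, |z| > 2 → outlier.
Every other value lies within [0.67, 192.63].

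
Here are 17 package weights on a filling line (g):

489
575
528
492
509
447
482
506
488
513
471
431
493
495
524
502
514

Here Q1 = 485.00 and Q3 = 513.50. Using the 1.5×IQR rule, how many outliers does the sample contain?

2

IQR = 28.50; fences at 485.00 − 42.75 = 442.25 and 513.50 + 42.75 = 556.25.
Outside the cutoffs: 431, 575.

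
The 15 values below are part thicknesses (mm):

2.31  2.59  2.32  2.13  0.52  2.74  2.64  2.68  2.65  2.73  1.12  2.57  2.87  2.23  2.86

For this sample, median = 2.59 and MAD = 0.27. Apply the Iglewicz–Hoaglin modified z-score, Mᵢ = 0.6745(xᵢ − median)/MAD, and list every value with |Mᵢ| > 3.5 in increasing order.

0.52, 1.12

|Mᵢ| > 3.5 ⇔ |xᵢ − 2.59| > 3.5·0.27/0.6745 = 1.40.
So outliers lie outside [1.19, 3.99].
0.52: M = -5.17 → outlier.
1.12: M = -3.67 → outlier.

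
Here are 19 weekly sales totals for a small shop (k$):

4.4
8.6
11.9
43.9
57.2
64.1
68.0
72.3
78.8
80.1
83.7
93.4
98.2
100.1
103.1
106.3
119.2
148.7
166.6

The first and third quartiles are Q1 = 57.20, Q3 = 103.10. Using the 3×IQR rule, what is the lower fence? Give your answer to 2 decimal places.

-80.50

IQR = Q3 − Q1 = 103.10 − 57.20 = 45.90.
Lower fence = Q1 − 3·IQR = 57.20 − 137.70 = -80.50.
Upper fence = Q3 + 3·IQR = 103.10 + 137.70 = 240.80.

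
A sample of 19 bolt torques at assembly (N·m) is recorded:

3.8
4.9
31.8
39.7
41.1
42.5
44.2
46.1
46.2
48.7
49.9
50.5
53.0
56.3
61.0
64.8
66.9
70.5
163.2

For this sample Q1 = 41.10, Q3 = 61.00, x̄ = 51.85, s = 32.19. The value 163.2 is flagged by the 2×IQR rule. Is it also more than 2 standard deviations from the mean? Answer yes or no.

z = (163.2 − 51.85) / 32.19 = 3.46.
|z| = 3.46 > 2.

yes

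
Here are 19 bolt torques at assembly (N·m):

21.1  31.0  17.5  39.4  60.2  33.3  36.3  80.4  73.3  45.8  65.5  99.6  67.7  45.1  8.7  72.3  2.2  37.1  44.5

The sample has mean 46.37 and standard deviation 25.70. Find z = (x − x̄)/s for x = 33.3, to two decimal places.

z = (33.3 − 46.37) / 25.70 = -0.51.

-0.51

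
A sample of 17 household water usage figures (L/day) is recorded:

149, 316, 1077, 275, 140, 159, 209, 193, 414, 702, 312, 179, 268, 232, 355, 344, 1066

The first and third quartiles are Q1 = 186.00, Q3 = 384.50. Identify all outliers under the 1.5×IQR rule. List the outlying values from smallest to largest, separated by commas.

IQR = Q3 − Q1 = 384.50 − 186.00 = 198.50.
Lower fence = Q1 − 1.5·IQR = 186.00 − 297.75 = -111.75.
Upper fence = Q3 + 1.5·IQR = 384.50 + 297.75 = 682.25.
702 > 682.25 → outlier.
1066 > 682.25 → outlier.
1077 > 682.25 → outlier.
All remaining values lie within [-111.75, 682.25].

702, 1066, 1077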